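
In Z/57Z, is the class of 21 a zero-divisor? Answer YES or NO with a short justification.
YES

gcd(21, 57) = 3 > 1, so 21 is not a unit in Z/57Z. In Z/nZ every nonzero non-unit is a zero-divisor: explicitly, take b = 57/gcd = 19 ≠ 0 (mod 57); then 21·19 = 399 = 7·57, i.e. 21·19 ≡ 0 (mod 57). So 21 is a zero-divisor.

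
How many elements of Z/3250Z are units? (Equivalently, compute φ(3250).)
An element a ∈ Z/3250Z is a unit iff gcd(a, 3250) = 1, so the number of units is φ(3250). φ is multiplicative, with φ(p^e) = p^e − p^(e−1). Factorise 3250 = 2 · 5^3 · 13. Then
  φ(3250) = (2 − 1) · (5^3 − 5^2) · (13 − 1) = 1 · 100 · 12 = 1200.

Final answer: Z/3250Z has φ(3250) = 1200 units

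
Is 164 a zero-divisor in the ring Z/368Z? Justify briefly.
YES

gcd(164, 368) = 4 > 1, so 164 is not a unit in Z/368Z. In Z/nZ every nonzero non-unit is a zero-divisor: explicitly, take b = 368/gcd = 92 ≠ 0 (mod 368); then 164·92 = 15088 = 41·368, i.e. 164·92 ≡ 0 (mod 368). So 164 is a zero-divisor.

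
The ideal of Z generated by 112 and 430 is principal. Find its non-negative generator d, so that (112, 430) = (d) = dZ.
In the PID Z, (a, b) is generated by gcd(a, b). Compute gcd(430, 112) with the extended Euclidean algorithm, tracking rows (r, s, t) with s·430 + t·112 = r:
  row A: (430, 1, 0)   [1·430 + 0·112 = 430]
  row B: (112, 0, 1)   [0·430 + 1·112 = 112]
  430 = 3·112 + 94   → row C = row A − 3·row B = (94, 1, −3)   [check: 1·430 − 3·112 = 94]
  112 = 1·94 + 18   → row D = row B − 1·row C = (18, −1, 4)   [check: −1·430 + 4·112 = 18]
  94 = 5·18 + 4   → row E = row C − 5·row D = (4, 6, −23)   [check: 6·430 − 23·112 = 4]
  18 = 4·4 + 2   → row F = row D − 4·row E = (2, −25, 96)   [check: −25·430 + 96·112 = 2]
  4 = 2·2 + 0   → remainder 0, stop. gcd = 2 (last nonzero row F).
So gcd(112, 430) = 2, with Bézout identity −25·430 + 96·112 = 2. Containment (⊇): the Bézout identity exhibits 2 as an element of (112, 430), giving (2) ⊆ (112, 430). Containment (⊆): since 2 | 112 and 2 | 430 (112 = 2·56, 430 = 2·215), every Z-linear combination of 112 and 430 is divisible by 2, so (112, 430) ⊆ (2). Therefore (112, 430) = (2), d = 2.

Final answer: (112, 430) = (2); d = 2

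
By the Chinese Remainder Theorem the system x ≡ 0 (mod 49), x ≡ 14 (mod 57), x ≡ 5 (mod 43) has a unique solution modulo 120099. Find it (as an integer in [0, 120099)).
The moduli 49, 57, 43 are pairwise coprime, so by the CRT there is a unique solution mod 49·57·43 = 120099.
Solve by successive substitution. Start with x ≡ 0 (mod 49).
  Combine with x ≡ 14 (mod 57): write x = 49·t and require 49·t ≡ 14 (mod 57). Since 49^(−1) ≡ 7 (mod 57), t ≡ 7·14 ≡ 41 (mod 57). So x ≡ 49·41 = 2009 (mod 2793).
  Combine with x ≡ 5 (mod 43): write x = 2009 + 2793·t and require 2009 + 2793·t ≡ 5 (mod 43), i.e. 2793·t ≡ 5 − 2009 ≡ 17 (mod 43). Since 2793^(−1) ≡ 21 (mod 43) (2793 ≡ 41 (mod 43)), t ≡ 21·17 ≡ 13 (mod 43). So x ≡ 2009 + 2793·13 = 38318 (mod 120099).
Unique solution in [0, 120099): x = 38318.

Final answer: x ≡ 38318 (mod 120099); the representative in [0, 120099) is 38318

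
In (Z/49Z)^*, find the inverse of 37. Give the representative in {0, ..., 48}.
37^(−1) ≡ 4 (mod 49)

Apply the extended Euclidean algorithm to (49, 37), tracking rows (r, s, t) with s·49 + t·37 = r. Each division r_prev = q·r_cur + r_new produces the new row as (previous row) − q·(current row):
  row A: (49, 1, 0)   [1·49 + 0·37 = 49]
  row B: (37, 0, 1)   [0·49 + 1·37 = 37]
  49 = 1·37 + 12   → row C = row A − 1·row B = (12, 1, −1)   [check: 1·49 − 1·37 = 12]
  37 = 3·12 + 1   → row D = row B − 3·row C = (1, −3, 4)   [check: −3·49 + 4·37 = 1]
  12 = 12·1 + 0   → remainder 0, stop. gcd = 1 (last nonzero row D).
The gcd is 1, so 37 is invertible mod 49. The last nonzero row gives −3·49 + 4·37 = 1, so t = 4. So 37^(−1) ≡ 4 (mod 49). Verify: 37 · 4 = 148 ≡ 1 (mod 49). ✓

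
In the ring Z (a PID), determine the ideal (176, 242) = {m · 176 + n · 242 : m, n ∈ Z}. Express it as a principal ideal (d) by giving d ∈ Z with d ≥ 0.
In the PID Z, (a, b) is generated by gcd(a, b). Compute gcd(242, 176) with the extended Euclidean algorithm, tracking rows (r, s, t) with s·242 + t·176 = r:
  row A: (242, 1, 0)   [1·242 + 0·176 = 242]
  row B: (176, 0, 1)   [0·242 + 1·176 = 176]
  242 = 1·176 + 66   → row C = row A − 1·row B = (66, 1, −1)   [check: 1·242 − 1·176 = 66]
  176 = 2·66 + 44   → row D = row B − 2·row C = (44, −2, 3)   [check: −2·242 + 3·176 = 44]
  66 = 1·44 + 22   → row E = row C − 1·row D = (22, 3, −4)   [check: 3·242 − 4·176 = 22]
  44 = 2·22 + 0   → remainder 0, stop. gcd = 22 (last nonzero row E).
So gcd(176, 242) = 22, with Bézout identity 3·242 − 4·176 = 22. Containment (⊇): the Bézout identity exhibits 22 as an element of (176, 242), giving (22) ⊆ (176, 242). Containment (⊆): since 22 | 176 and 22 | 242 (176 = 22·8, 242 = 22·11), every Z-linear combination of 176 and 242 is divisible by 22, so (176, 242) ⊆ (22). Therefore (176, 242) = (22), d = 22.

Final answer: (176, 242) = (22); d = 22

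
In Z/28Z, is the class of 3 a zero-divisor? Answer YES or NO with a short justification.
NO

gcd(3, 28) = 1, so 3 is a unit in Z/28Z (it has a multiplicative inverse). A unit cannot be a zero-divisor: if 3·b ≡ 0 then multiplying both sides by 3^(−1) gives b ≡ 0. So 3 is not a zero-divisor.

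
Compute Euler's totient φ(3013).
φ(3013) = 2860

φ is multiplicative, with φ(p^e) = p^e − p^(e−1). Factorise 3013 = 23 · 131. Then
  φ(3013) = (23 − 1) · (131 − 1) = 22 · 130 = 2860.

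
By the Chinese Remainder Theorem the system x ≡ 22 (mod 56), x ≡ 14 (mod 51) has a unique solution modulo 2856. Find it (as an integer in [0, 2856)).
x ≡ 1646 (mod 2856); the representative in [0, 2856) is 1646

The moduli 56, 51 are pairwise coprime, so by the CRT there is a unique solution mod 56·51 = 2856.
Solve by successive substitution. Start with x ≡ 22 (mod 56).
  Combine with x ≡ 14 (mod 51): write x = 22 + 56·t and require 22 + 56·t ≡ 14 (mod 51), i.e. 56·t ≡ 14 − 22 ≡ 43 (mod 51). Since 56^(−1) ≡ 41 (mod 51) (56 ≡ 5 (mod 51)), t ≡ 41·43 ≡ 29 (mod 51). So x ≡ 22 + 56·29 = 1646 (mod 2856).
Unique solution in [0, 2856): x = 1646.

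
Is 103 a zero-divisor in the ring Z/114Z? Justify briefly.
gcd(103, 114) = 1, so 103 is a unit in Z/114Z (it has a multiplicative inverse). A unit cannot be a zero-divisor: if 103·b ≡ 0 then multiplying both sides by 103^(−1) gives b ≡ 0. So 103 is not a zero-divisor.

Final answer: NO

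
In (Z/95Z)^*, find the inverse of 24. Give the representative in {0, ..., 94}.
24^(−1) ≡ 4 (mod 95)

Apply the extended Euclidean algorithm to (95, 24), tracking rows (r, s, t) with s·95 + t·24 = r. Each division r_prev = q·r_cur + r_new produces the new row as (previous row) − q·(current row):
  row A: (95, 1, 0)   [1·95 + 0·24 = 95]
  row B: (24, 0, 1)   [0·95 + 1·24 = 24]
  95 = 3·24 + 23   → row C = row A − 3·row B = (23, 1, −3)   [check: 1·95 − 3·24 = 23]
  24 = 1·23 + 1   → row D = row B − 1·row C = (1, −1, 4)   [check: −1·95 + 4·24 = 1]
  23 = 23·1 + 0   → remainder 0, stop. gcd = 1 (last nonzero row D).
The gcd is 1, so 24 is invertible mod 95. The last nonzero row gives −1·95 + 4·24 = 1, so t = 4. So 24^(−1) ≡ 4 (mod 95). Verify: 24 · 4 = 96 ≡ 1 (mod 95). ✓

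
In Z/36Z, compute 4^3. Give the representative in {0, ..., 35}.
Use repeated squaring. Binary(3) = 11. Walk through the bits of the exponent 3 left-to-right: at each bit after the leading one, square the running value, then multiply by 4 if the bit is 1 (always reducing mod 36):
  bit 1 = 1 (leading): start with 4.
  bit 2 = 1: square 4^2 = 16; bit is 1, so multiply 16·4 = 64 ≡ 28 (mod 36).
Final value: 4^3 ≡ 28 (mod 36).

Final answer: 28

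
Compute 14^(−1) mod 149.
Apply the extended Euclidean algorithm to (149, 14), tracking rows (r, s, t) with s·149 + t·14 = r. Each division r_prev = q·r_cur + r_new produces the new row as (previous row) − q·(current row):
  row A: (149, 1, 0)   [1·149 + 0·14 = 149]
  row B: (14, 0, 1)   [0·149 + 1·14 = 14]
  149 = 10·14 + 9   → row C = row A − 10·row B = (9, 1, −10)   [check: 1·149 − 10·14 = 9]
  14 = 1·9 + 5   → row D = row B − 1·row C = (5, −1, 11)   [check: −1·149 + 11·14 = 5]
  9 = 1·5 + 4   → row E = row C − 1·row D = (4, 2, −21)   [check: 2·149 − 21·14 = 4]
  5 = 1·4 + 1   → row F = row D − 1·row E = (1, −3, 32)   [check: −3·149 + 32·14 = 1]
  4 = 4·1 + 0   → remainder 0, stop. gcd = 1 (last nonzero row F).
The gcd is 1, so 14 is invertible mod 149. The last nonzero row gives −3·149 + 32·14 = 1, so t = 32. So 14^(−1) ≡ 32 (mod 149). Verify: 14 · 32 = 448 ≡ 1 (mod 149). ✓

Final answer: 14^(−1) ≡ 32 (mod 149)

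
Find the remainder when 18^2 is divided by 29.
Use repeated squaring. Binary(2) = 10. Walk through the bits of the exponent 2 left-to-right: at each bit after the leading one, square the running value, then multiply by 18 if the bit is 1 (always reducing mod 29):
  bit 1 = 1 (leading): start with 18.
  bit 2 = 0: square 18^2 = 324 ≡ 5 (mod 29).
Final value: 18^2 ≡ 5 (mod 29).

Final answer: 5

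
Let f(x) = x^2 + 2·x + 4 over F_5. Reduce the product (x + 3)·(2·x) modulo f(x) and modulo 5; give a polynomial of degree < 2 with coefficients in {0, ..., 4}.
a · b ≡ 2·x + 2 (mod f(x))

Multiply as integer polynomials: a · b = 2·x^2 + 6·x. Reducing coefficients mod 5: a · b ≡ 2·x^2 + x. Now divide by f(x) = x^2 + 2·x + 4 in F_5[x], eliminating the leading term at each step:
  leading term 2·x^2: subtract (2)·f(x) = 2·x^2 + 4·x + 3, leaving 2·x + 2 (coefficients mod 5)
The degree is now < 2, so this is the remainder. Hence a · b ≡ 2·x + 2 in F_5[x]/(f).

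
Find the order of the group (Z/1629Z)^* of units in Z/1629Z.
(Z/1629Z)^* consists of the classes a with gcd(a, 1629) = 1, so its order is φ(1629). φ is multiplicative, with φ(p^e) = p^e − p^(e−1). Factorise 1629 = 3^2 · 181. Then
  φ(1629) = (3^2 − 3^1) · (181 − 1) = 6 · 180 = 1080.
Thus |(Z/1629Z)^*| = 1080.

Final answer: |(Z/1629Z)^*| = 1080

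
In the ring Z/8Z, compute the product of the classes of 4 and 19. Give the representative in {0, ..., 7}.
4

Reduce the factors first: 19 ≡ 3 (mod 8), so 4 · 19 ≡ 4 · 3 (mod 8). 4 · 3 = 12. Dividing by 8: 12 = 1·8 + 4. So (4 · 19) mod 8 = 4.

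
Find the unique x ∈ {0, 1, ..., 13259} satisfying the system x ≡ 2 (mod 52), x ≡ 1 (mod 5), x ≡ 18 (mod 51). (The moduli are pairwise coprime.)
x ≡ 3486 (mod 13260); the representative in [0, 13260) is 3486

The moduli 52, 5, 51 are pairwise coprime, so by the CRT there is a unique solution mod 52·5·51 = 13260.
Solve by successive substitution. Start with x ≡ 2 (mod 52).
  Combine with x ≡ 1 (mod 5): write x = 2 + 52·t and require 2 + 52·t ≡ 1 (mod 5), i.e. 52·t ≡ 1 − 2 ≡ 4 (mod 5). Since 52^(−1) ≡ 3 (mod 5) (52 ≡ 2 (mod 5)), t ≡ 3·4 ≡ 2 (mod 5). So x ≡ 2 + 52·2 = 106 (mod 260).
  Combine with x ≡ 18 (mod 51): write x = 106 + 260·t and require 106 + 260·t ≡ 18 (mod 51), i.e. 260·t ≡ 18 − 106 ≡ 14 (mod 51). Since 260^(−1) ≡ 41 (mod 51) (260 ≡ 5 (mod 51)), t ≡ 41·14 ≡ 13 (mod 51). So x ≡ 106 + 260·13 = 3486 (mod 13260).
Unique solution in [0, 13260): x = 3486.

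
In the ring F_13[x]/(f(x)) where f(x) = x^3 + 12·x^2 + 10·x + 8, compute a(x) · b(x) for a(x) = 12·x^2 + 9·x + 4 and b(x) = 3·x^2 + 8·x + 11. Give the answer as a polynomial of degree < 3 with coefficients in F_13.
Multiply as integer polynomials: a · b = 36·x^4 + 123·x^3 + 216·x^2 + 131·x + 44. Reducing coefficients mod 13: a · b ≡ 10·x^4 + 6·x^3 + 8·x^2 + x + 5. Now divide by f(x) = x^3 + 12·x^2 + 10·x + 8 in F_13[x], eliminating the leading term at each step:
  leading term 10·x^4: subtract (10·x)·f(x) = 10·x^4 + 3·x^3 + 9·x^2 + 2·x, leaving 3·x^3 + 12·x^2 + 12·x + 5 (coefficients mod 13)
  leading term 3·x^3: subtract (3)·f(x) = 3·x^3 + 10·x^2 + 4·x + 11, leaving 2·x^2 + 8·x + 7 (coefficients mod 13)
The degree is now < 3, so this is the remainder. Hence a · b ≡ 2·x^2 + 8·x + 7 in F_13[x]/(f).

Final answer: a · b ≡ 2·x^2 + 8·x + 7 (mod f(x))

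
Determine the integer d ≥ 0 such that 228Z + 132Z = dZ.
In the PID Z, (a, b) is generated by gcd(a, b). Compute gcd(228, 132) with the extended Euclidean algorithm, tracking rows (r, s, t) with s·228 + t·132 = r:
  row A: (228, 1, 0)   [1·228 + 0·132 = 228]
  row B: (132, 0, 1)   [0·228 + 1·132 = 132]
  228 = 1·132 + 96   → row C = row A − 1·row B = (96, 1, −1)   [check: 1·228 − 1·132 = 96]
  132 = 1·96 + 36   → row D = row B − 1·row C = (36, −1, 2)   [check: −1·228 + 2·132 = 36]
  96 = 2·36 + 24   → row E = row C − 2·row D = (24, 3, −5)   [check: 3·228 − 5·132 = 24]
  36 = 1·24 + 12   → row F = row D − 1·row E = (12, −4, 7)   [check: −4·228 + 7·132 = 12]
  24 = 2·12 + 0   → remainder 0, stop. gcd = 12 (last nonzero row F).
So gcd(228, 132) = 12, with Bézout identity −4·228 + 7·132 = 12. Containment (⊇): the Bézout identity exhibits 12 as an element of (228, 132), giving (12) ⊆ (228, 132). Containment (⊆): since 12 | 228 and 12 | 132 (228 = 12·19, 132 = 12·11), every Z-linear combination of 228 and 132 is divisible by 12, so (228, 132) ⊆ (12). Therefore (228, 132) = (12), d = 12.

Final answer: (228, 132) = (12); d = 12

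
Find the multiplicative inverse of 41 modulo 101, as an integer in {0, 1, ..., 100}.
Apply the extended Euclidean algorithm to (101, 41), tracking rows (r, s, t) with s·101 + t·41 = r. Each division r_prev = q·r_cur + r_new produces the new row as (previous row) − q·(current row):
  row A: (101, 1, 0)   [1·101 + 0·41 = 101]
  row B: (41, 0, 1)   [0·101 + 1·41 = 41]
  101 = 2·41 + 19   → row C = row A − 2·row B = (19, 1, −2)   [check: 1·101 − 2·41 = 19]
  41 = 2·19 + 3   → row D = row B − 2·row C = (3, −2, 5)   [check: −2·101 + 5·41 = 3]
  19 = 6·3 + 1   → row E = row C − 6·row D = (1, 13, −32)   [check: 13·101 − 32·41 = 1]
  3 = 3·1 + 0   → remainder 0, stop. gcd = 1 (last nonzero row E).
The gcd is 1, so 41 is invertible mod 101. The last nonzero row gives 13·101 − 32·41 = 1, so t = −32. So 41^(−1) ≡ −32 ≡ 69 (mod 101). Verify: 41 · 69 = 2829 ≡ 1 (mod 101). ✓

Final answer: 41^(−1) ≡ 69 (mod 101)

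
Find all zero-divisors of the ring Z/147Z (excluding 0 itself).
An element a ∈ Z/147Z (with a ≠ 0) is a zero-divisor iff gcd(a, 147) > 1 (because a is a unit precisely when gcd(a, n) = 1, and in Z/nZ every nonzero, non-unit element is a zero-divisor). Scan a = 1, ..., 146 and keep those with gcd(a, 147) > 1:
  gcd(3, 147) = 3, gcd(6, 147) = 3, gcd(7, 147) = 7, gcd(9, 147) = 3, gcd(12, 147) = 3, gcd(14, 147) = 7, gcd(15, 147) = 3, gcd(18, 147) = 3, gcd(21, 147) = 21, gcd(24, 147) = 3, gcd(27, 147) = 3, gcd(28, 147) = 7, gcd(30, 147) = 3, gcd(33, 147) = 3, gcd(35, 147) = 7, gcd(36, 147) = 3, gcd(39, 147) = 3, gcd(42, 147) = 21, gcd(45, 147) = 3, gcd(48, 147) = 3, gcd(49, 147) = 49, gcd(51, 147) = 3, gcd(54, 147) = 3, gcd(56, 147) = 7, gcd(57, 147) = 3, gcd(60, 147) = 3, gcd(63, 147) = 21, gcd(66, 147) = 3, gcd(69, 147) = 3, gcd(70, 147) = 7, gcd(72, 147) = 3, gcd(75, 147) = 3, gcd(77, 147) = 7, gcd(78, 147) = 3, gcd(81, 147) = 3, gcd(84, 147) = 21, gcd(87, 147) = 3, gcd(90, 147) = 3, gcd(91, 147) = 7, gcd(93, 147) = 3, gcd(96, 147) = 3, gcd(98, 147) = 49, gcd(99, 147) = 3, gcd(102, 147) = 3, gcd(105, 147) = 21, gcd(108, 147) = 3, gcd(111, 147) = 3, gcd(112, 147) = 7, gcd(114, 147) = 3, gcd(117, 147) = 3, gcd(119, 147) = 7, gcd(120, 147) = 3, gcd(123, 147) = 3, gcd(126, 147) = 21, gcd(129, 147) = 3, gcd(132, 147) = 3, gcd(133, 147) = 7, gcd(135, 147) = 3, gcd(138, 147) = 3, gcd(140, 147) = 7, gcd(141, 147) = 3, gcd(144, 147) = 3.
All other a ∈ {1, ..., 146} have gcd(a, 147) = 1 and are units. So the nonzero zero-divisors are exactly the 62 values of a appearing in this scan.

Final answer: nonzero zero-divisors of Z/147Z = {3, 6, 7, 9, 12, 14, 15, 18, 21, 24, 27, 28, 30, 33, 35, 36, 39, 42, 45, 48, 49, 51, 54, 56, 57, 60, 63, 66, 69, 70, 72, 75, 77, 78, 81, 84, 87, 90, 91, 93, 96, 98, 99, 102, 105, 108, 111, 112, 114, 117, 119, 120, 123, 126, 129, 132, 133, 135, 138, 140, 141, 144}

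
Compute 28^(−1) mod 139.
Apply the extended Euclidean algorithm to (139, 28), tracking rows (r, s, t) with s·139 + t·28 = r. Each division r_prev = q·r_cur + r_new produces the new row as (previous row) − q·(current row):
  row A: (139, 1, 0)   [1·139 + 0·28 = 139]
  row B: (28, 0, 1)   [0·139 + 1·28 = 28]
  139 = 4·28 + 27   → row C = row A − 4·row B = (27, 1, −4)   [check: 1·139 − 4·28 = 27]
  28 = 1·27 + 1   → row D = row B − 1·row C = (1, −1, 5)   [check: −1·139 + 5·28 = 1]
  27 = 27·1 + 0   → remainder 0, stop. gcd = 1 (last nonzero row D).
The gcd is 1, so 28 is invertible mod 139. The last nonzero row gives −1·139 + 5·28 = 1, so t = 5. So 28^(−1) ≡ 5 (mod 139). Verify: 28 · 5 = 140 ≡ 1 (mod 139). ✓

Final answer: 28^(−1) ≡ 5 (mod 139)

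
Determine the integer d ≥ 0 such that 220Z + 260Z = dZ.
(220, 260) = (20); d = 20

In the PID Z, (a, b) is generated by gcd(a, b). Compute gcd(260, 220) with the extended Euclidean algorithm, tracking rows (r, s, t) with s·260 + t·220 = r:
  row A: (260, 1, 0)   [1·260 + 0·220 = 260]
  row B: (220, 0, 1)   [0·260 + 1·220 = 220]
  260 = 1·220 + 40   → row C = row A − 1·row B = (40, 1, −1)   [check: 1·260 − 1·220 = 40]
  220 = 5·40 + 20   → row D = row B − 5·row C = (20, −5, 6)   [check: −5·260 + 6·220 = 20]
  40 = 2·20 + 0   → remainder 0, stop. gcd = 20 (last nonzero row D).
So gcd(220, 260) = 20, with Bézout identity −5·260 + 6·220 = 20. Containment (⊇): the Bézout identity exhibits 20 as an element of (220, 260), giving (20) ⊆ (220, 260). Containment (⊆): since 20 | 220 and 20 | 260 (220 = 20·11, 260 = 20·13), every Z-linear combination of 220 and 260 is divisible by 20, so (220, 260) ⊆ (20). Therefore (220, 260) = (20), d = 20.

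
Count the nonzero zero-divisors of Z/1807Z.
Z/1807Z has 150 nonzero zero-divisors

In Z/1807Z each nonzero element is either a unit (gcd with 1807 is 1) or a zero-divisor (gcd > 1). The number of units is φ(1807): factorise 1807 = 13 · 139, so φ(1807) = (13 − 1) · (139 − 1) = 12 · 138 = 1656. The nonzero elements number 1807 − 1 = 1806. Hence the nonzero zero-divisors number 1806 − 1656 = 150.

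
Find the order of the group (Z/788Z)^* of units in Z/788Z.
(Z/788Z)^* consists of the classes a with gcd(a, 788) = 1, so its order is φ(788). φ is multiplicative, with φ(p^e) = p^e − p^(e−1). Factorise 788 = 2^2 · 197. Then
  φ(788) = (2^2 − 2^1) · (197 − 1) = 2 · 196 = 392.
Thus |(Z/788Z)^*| = 392.

Final answer: |(Z/788Z)^*| = 392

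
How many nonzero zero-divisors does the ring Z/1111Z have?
In Z/1111Z each nonzero element is either a unit (gcd with 1111 is 1) or a zero-divisor (gcd > 1). The number of units is φ(1111): factorise 1111 = 11 · 101, so φ(1111) = (11 − 1) · (101 − 1) = 10 · 100 = 1000. The nonzero elements number 1111 − 1 = 1110. Hence the nonzero zero-divisors number 1110 − 1000 = 110.

Final answer: Z/1111Z has 110 nonzero zero-divisors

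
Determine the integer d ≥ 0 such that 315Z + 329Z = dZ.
In the PID Z, (a, b) is generated by gcd(a, b). Compute gcd(329, 315) with the extended Euclidean algorithm, tracking rows (r, s, t) with s·329 + t·315 = r:
  row A: (329, 1, 0)   [1·329 + 0·315 = 329]
  row B: (315, 0, 1)   [0·329 + 1·315 = 315]
  329 = 1·315 + 14   → row C = row A − 1·row B = (14, 1, −1)   [check: 1·329 − 1·315 = 14]
  315 = 22·14 + 7   → row D = row B − 22·row C = (7, −22, 23)   [check: −22·329 + 23·315 = 7]
  14 = 2·7 + 0   → remainder 0, stop. gcd = 7 (last nonzero row D).
So gcd(315, 329) = 7, with Bézout identity −22·329 + 23·315 = 7. Containment (⊇): the Bézout identity exhibits 7 as an element of (315, 329), giving (7) ⊆ (315, 329). Containment (⊆): since 7 | 315 and 7 | 329 (315 = 7·45, 329 = 7·47), every Z-linear combination of 315 and 329 is divisible by 7, so (315, 329) ⊆ (7). Therefore (315, 329) = (7), d = 7.

Final answer: (315, 329) = (7); d = 7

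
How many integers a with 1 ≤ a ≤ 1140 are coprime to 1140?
288

The number of a ∈ {1, ..., 1140} with gcd(a, 1140) = 1 is by definition Euler's totient φ(1140). φ is multiplicative, with φ(p^e) = p^e − p^(e−1). Factorise 1140 = 2^2 · 3 · 5 · 19. Then
  φ(1140) = (2^2 − 2^1) · (3 − 1) · (5 − 1) · (19 − 1) = 2 · 2 · 4 · 18 = 288.
So there are 288 such integers.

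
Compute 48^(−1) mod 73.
Apply the extended Euclidean algorithm to (73, 48), tracking rows (r, s, t) with s·73 + t·48 = r. Each division r_prev = q·r_cur + r_new produces the new row as (previous row) − q·(current row):
  row A: (73, 1, 0)   [1·73 + 0·48 = 73]
  row B: (48, 0, 1)   [0·73 + 1·48 = 48]
  73 = 1·48 + 25   → row C = row A − 1·row B = (25, 1, −1)   [check: 1·73 − 1·48 = 25]
  48 = 1·25 + 23   → row D = row B − 1·row C = (23, −1, 2)   [check: −1·73 + 2·48 = 23]
  25 = 1·23 + 2   → row E = row C − 1·row D = (2, 2, −3)   [check: 2·73 − 3·48 = 2]
  23 = 11·2 + 1   → row F = row D − 11·row E = (1, −23, 35)   [check: −23·73 + 35·48 = 1]
  2 = 2·1 + 0   → remainder 0, stop. gcd = 1 (last nonzero row F).
The gcd is 1, so 48 is invertible mod 73. The last nonzero row gives −23·73 + 35·48 = 1, so t = 35. So 48^(−1) ≡ 35 (mod 73). Verify: 48 · 35 = 1680 ≡ 1 (mod 73). ✓

Final answer: 48^(−1) ≡ 35 (mod 73)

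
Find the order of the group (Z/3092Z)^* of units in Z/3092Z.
(Z/3092Z)^* consists of the classes a with gcd(a, 3092) = 1, so its order is φ(3092). φ is multiplicative, with φ(p^e) = p^e − p^(e−1). Factorise 3092 = 2^2 · 773. Then
  φ(3092) = (2^2 − 2^1) · (773 − 1) = 2 · 772 = 1544.
Thus |(Z/3092Z)^*| = 1544.

Final answer: |(Z/3092Z)^*| = 1544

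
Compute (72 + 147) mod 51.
15

Reduce the summands first: 72 ≡ 21, 147 ≡ 45 (mod 51), so 72 + 147 ≡ 21 + 45 (mod 51). 21 + 45 = 66; 66 = 1·51 + 15, so (72 + 147) mod 51 = 15.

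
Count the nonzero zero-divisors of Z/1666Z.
In Z/1666Z each nonzero element is either a unit (gcd with 1666 is 1) or a zero-divisor (gcd > 1). The number of units is φ(1666): factorise 1666 = 2 · 7^2 · 17, so φ(1666) = (2 − 1) · (7^2 − 7^1) · (17 − 1) = 1 · 42 · 16 = 672. The nonzero elements number 1666 − 1 = 1665. Hence the nonzero zero-divisors number 1665 − 672 = 993.

Final answer: Z/1666Z has 993 nonzero zero-divisors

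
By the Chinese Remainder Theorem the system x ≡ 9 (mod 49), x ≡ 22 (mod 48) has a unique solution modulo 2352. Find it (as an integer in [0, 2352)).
x ≡ 646 (mod 2352); the representative in [0, 2352) is 646

The moduli 49, 48 are pairwise coprime, so by the CRT there is a unique solution mod 49·48 = 2352.
Solve by successive substitution. Start with x ≡ 9 (mod 49).
  Combine with x ≡ 22 (mod 48): write x = 9 + 49·t and require 9 + 49·t ≡ 22 (mod 48), i.e. 49·t ≡ 22 − 9 ≡ 13 (mod 48). Since 49^(−1) ≡ 1 (mod 48) (49 ≡ 1 (mod 48)), t ≡ 1·13 ≡ 13 (mod 48). So x ≡ 9 + 49·13 = 646 (mod 2352).
Unique solution in [0, 2352): x = 646.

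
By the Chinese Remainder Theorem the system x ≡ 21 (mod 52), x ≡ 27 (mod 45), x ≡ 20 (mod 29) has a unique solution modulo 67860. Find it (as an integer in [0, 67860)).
The moduli 52, 45, 29 are pairwise coprime, so by the CRT there is a unique solution mod 52·45·29 = 67860.
Solve by successive substitution. Start with x ≡ 21 (mod 52).
  Combine with x ≡ 27 (mod 45): write x = 21 + 52·t and require 21 + 52·t ≡ 27 (mod 45), i.e. 52·t ≡ 27 − 21 ≡ 6 (mod 45). Since 52^(−1) ≡ 13 (mod 45) (52 ≡ 7 (mod 45)), t ≡ 13·6 ≡ 33 (mod 45). So x ≡ 21 + 52·33 = 1737 (mod 2340).
  Combine with x ≡ 20 (mod 29): write x = 1737 + 2340·t and require 1737 + 2340·t ≡ 20 (mod 29), i.e. 2340·t ≡ 20 − 1737 ≡ 23 (mod 29). Since 2340^(−1) ≡ 16 (mod 29) (2340 ≡ 20 (mod 29)), t ≡ 16·23 ≡ 20 (mod 29). So x ≡ 1737 + 2340·20 = 48537 (mod 67860).
Unique solution in [0, 67860): x = 48537.

Final answer: x ≡ 48537 (mod 67860); the representative in [0, 67860) is 48537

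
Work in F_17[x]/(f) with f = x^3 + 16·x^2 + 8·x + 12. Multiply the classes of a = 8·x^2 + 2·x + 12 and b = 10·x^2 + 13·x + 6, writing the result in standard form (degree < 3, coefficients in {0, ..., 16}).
a · b ≡ 13·x^2 + 7·x + 4 (mod f(x))

Multiply as integer polynomials: a · b = 80·x^4 + 124·x^3 + 194·x^2 + 168·x + 72. Reducing coefficients mod 17: a · b ≡ 12·x^4 + 5·x^3 + 7·x^2 + 15·x + 4. Now divide by f(x) = x^3 + 16·x^2 + 8·x + 12 in F_17[x], eliminating the leading term at each step:
  leading term 12·x^4: subtract (12·x)·f(x) = 12·x^4 + 5·x^3 + 11·x^2 + 8·x, leaving 13·x^2 + 7·x + 4 (coefficients mod 17)
The degree is now < 3, so this is the remainder. Hence a · b ≡ 13·x^2 + 7·x + 4 in F_17[x]/(f).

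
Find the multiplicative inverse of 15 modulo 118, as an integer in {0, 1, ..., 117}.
15^(−1) ≡ 63 (mod 118)

Apply the extended Euclidean algorithm to (118, 15), tracking rows (r, s, t) with s·118 + t·15 = r. Each division r_prev = q·r_cur + r_new produces the new row as (previous row) − q·(current row):
  row A: (118, 1, 0)   [1·118 + 0·15 = 118]
  row B: (15, 0, 1)   [0·118 + 1·15 = 15]
  118 = 7·15 + 13   → row C = row A − 7·row B = (13, 1, −7)   [check: 1·118 − 7·15 = 13]
  15 = 1·13 + 2   → row D = row B − 1·row C = (2, −1, 8)   [check: −1·118 + 8·15 = 2]
  13 = 6·2 + 1   → row E = row C − 6·row D = (1, 7, −55)   [check: 7·118 − 55·15 = 1]
  2 = 2·1 + 0   → remainder 0, stop. gcd = 1 (last nonzero row E).
The gcd is 1, so 15 is invertible mod 118. The last nonzero row gives 7·118 − 55·15 = 1, so t = −55. So 15^(−1) ≡ −55 ≡ 63 (mod 118). Verify: 15 · 63 = 945 ≡ 1 (mod 118). ✓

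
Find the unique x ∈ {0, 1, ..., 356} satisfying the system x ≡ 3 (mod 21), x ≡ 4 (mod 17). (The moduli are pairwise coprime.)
The moduli 21, 17 are pairwise coprime, so by the CRT there is a unique solution mod 21·17 = 357.
Solve by successive substitution. Start with x ≡ 3 (mod 21).
  Combine with x ≡ 4 (mod 17): write x = 3 + 21·t and require 3 + 21·t ≡ 4 (mod 17), i.e. 21·t ≡ 4 − 3 ≡ 1 (mod 17). Since 21^(−1) ≡ 13 (mod 17) (21 ≡ 4 (mod 17)), t ≡ 13·1 ≡ 13 (mod 17). So x ≡ 3 + 21·13 = 276 (mod 357).
Unique solution in [0, 357): x = 276.

Final answer: x ≡ 276 (mod 357); the representative in [0, 357) is 276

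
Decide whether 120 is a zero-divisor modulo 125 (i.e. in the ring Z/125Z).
gcd(120, 125) = 5 > 1, so 120 is not a unit in Z/125Z. In Z/nZ every nonzero non-unit is a zero-divisor: explicitly, take b = 125/gcd = 25 ≠ 0 (mod 125); then 120·25 = 3000 = 24·125, i.e. 120·25 ≡ 0 (mod 125). So 120 is a zero-divisor.

Final answer: YES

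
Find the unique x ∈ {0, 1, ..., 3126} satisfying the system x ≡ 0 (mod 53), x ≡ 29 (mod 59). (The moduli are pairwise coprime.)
x ≡ 265 (mod 3127); the representative in [0, 3127) is 265

The moduli 53, 59 are pairwise coprime, so by the CRT there is a unique solution mod 53·59 = 3127.
Solve by successive substitution. Start with x ≡ 0 (mod 53).
  Combine with x ≡ 29 (mod 59): write x = 53·t and require 53·t ≡ 29 (mod 59). Since 53^(−1) ≡ 49 (mod 59), t ≡ 49·29 ≡ 5 (mod 59). So x ≡ 53·5 = 265 (mod 3127).
Unique solution in [0, 3127): x = 265.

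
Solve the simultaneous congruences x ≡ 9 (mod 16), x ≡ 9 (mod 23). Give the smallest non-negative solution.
x ≡ 9 (mod 368); the representative in [0, 368) is 9

The moduli 16, 23 are pairwise coprime, so by the CRT there is a unique solution mod 16·23 = 368.
Solve by successive substitution. Start with x ≡ 9 (mod 16).
  Combine with x ≡ 9 (mod 23): write x = 9 + 16·t and require 9 + 16·t ≡ 9 (mod 23), i.e. 16·t ≡ 9 − 9 ≡ 0 (mod 23). Since 16^(−1) ≡ 13 (mod 23), t ≡ 13·0 ≡ 0 (mod 23). So x ≡ 9 + 16·0 = 9 (mod 368).
Unique solution in [0, 368): x = 9.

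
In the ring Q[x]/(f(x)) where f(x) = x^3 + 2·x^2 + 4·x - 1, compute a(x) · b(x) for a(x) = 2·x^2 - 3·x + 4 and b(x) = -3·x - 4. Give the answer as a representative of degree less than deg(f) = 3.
First multiply in Q[x] without reducing: a · b = -6·x^3 + x^2 - 16. Now divide by f(x) = x^3 + 2·x^2 + 4·x - 1, eliminating the leading term at each step:
  leading term -6·x^3: subtract (-6)·f(x) = -6·x^3 - 12·x^2 - 24·x + 6, leaving 13·x^2 + 24·x - 22
The degree is now < 3, so this is the remainder. Hence a · b ≡ 13·x^2 + 24·x - 22 in Q[x]/(f).

Final answer: a · b ≡ 13·x^2 + 24·x - 22 (mod f(x))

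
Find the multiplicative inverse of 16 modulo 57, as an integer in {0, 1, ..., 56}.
16^(−1) ≡ 25 (mod 57)

Apply the extended Euclidean algorithm to (57, 16), tracking rows (r, s, t) with s·57 + t·16 = r. Each division r_prev = q·r_cur + r_new produces the new row as (previous row) − q·(current row):
  row A: (57, 1, 0)   [1·57 + 0·16 = 57]
  row B: (16, 0, 1)   [0·57 + 1·16 = 16]
  57 = 3·16 + 9   → row C = row A − 3·row B = (9, 1, −3)   [check: 1·57 − 3·16 = 9]
  16 = 1·9 + 7   → row D = row B − 1·row C = (7, −1, 4)   [check: −1·57 + 4·16 = 7]
  9 = 1·7 + 2   → row E = row C − 1·row D = (2, 2, −7)   [check: 2·57 − 7·16 = 2]
  7 = 3·2 + 1   → row F = row D − 3·row E = (1, −7, 25)   [check: −7·57 + 25·16 = 1]
  2 = 2·1 + 0   → remainder 0, stop. gcd = 1 (last nonzero row F).
The gcd is 1, so 16 is invertible mod 57. The last nonzero row gives −7·57 + 25·16 = 1, so t = 25. So 16^(−1) ≡ 25 (mod 57). Verify: 16 · 25 = 400 ≡ 1 (mod 57). ✓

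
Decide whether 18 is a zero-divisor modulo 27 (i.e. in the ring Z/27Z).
gcd(18, 27) = 9 > 1, so 18 is not a unit in Z/27Z. In Z/nZ every nonzero non-unit is a zero-divisor: explicitly, take b = 27/gcd = 3 ≠ 0 (mod 27); then 18·3 = 54 = 2·27, i.e. 18·3 ≡ 0 (mod 27). So 18 is a zero-divisor.

Final answer: YES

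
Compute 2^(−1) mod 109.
2^(−1) ≡ 55 (mod 109)

Apply the extended Euclidean algorithm to (109, 2), tracking rows (r, s, t) with s·109 + t·2 = r. Each division r_prev = q·r_cur + r_new produces the new row as (previous row) − q·(current row):
  row A: (109, 1, 0)   [1·109 + 0·2 = 109]
  row B: (2, 0, 1)   [0·109 + 1·2 = 2]
  109 = 54·2 + 1   → row C = row A − 54·row B = (1, 1, −54)   [check: 1·109 − 54·2 = 1]
  2 = 2·1 + 0   → remainder 0, stop. gcd = 1 (last nonzero row C).
The gcd is 1, so 2 is invertible mod 109. The last nonzero row gives 1·109 − 54·2 = 1, so t = −54. So 2^(−1) ≡ −54 ≡ 55 (mod 109). Verify: 2 · 55 = 110 ≡ 1 (mod 109). ✓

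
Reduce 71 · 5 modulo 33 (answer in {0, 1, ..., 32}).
Reduce the factors first: 71 ≡ 5 (mod 33), so 71 · 5 ≡ 5 · 5 (mod 33). 5 · 5 = 25. Dividing by 33: 25 = 0·33 + 25. So (71 · 5) mod 33 = 25.

Final answer: 25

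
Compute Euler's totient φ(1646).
φ is multiplicative, with φ(p^e) = p^e − p^(e−1). Factorise 1646 = 2 · 823. Then
  φ(1646) = (2 − 1) · (823 − 1) = 1 · 822 = 822.

Final answer: φ(1646) = 822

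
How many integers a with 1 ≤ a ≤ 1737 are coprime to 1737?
The number of a ∈ {1, ..., 1737} with gcd(a, 1737) = 1 is by definition Euler's totient φ(1737). φ is multiplicative, with φ(p^e) = p^e − p^(e−1). Factorise 1737 = 3^2 · 193. Then
  φ(1737) = (3^2 − 3^1) · (193 − 1) = 6 · 192 = 1152.
So there are 1152 such integers.

Final answer: 1152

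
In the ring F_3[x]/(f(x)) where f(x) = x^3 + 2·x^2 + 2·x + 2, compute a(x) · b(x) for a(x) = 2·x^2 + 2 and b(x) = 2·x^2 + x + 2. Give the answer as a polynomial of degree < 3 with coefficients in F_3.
Multiply as integer polynomials: a · b = 4·x^4 + 2·x^3 + 8·x^2 + 2·x + 4. Reducing coefficients mod 3: a · b ≡ x^4 + 2·x^3 + 2·x^2 + 2·x + 1. Now divide by f(x) = x^3 + 2·x^2 + 2·x + 2 in F_3[x], eliminating the leading term at each step:
  leading term x^4: subtract (x)·f(x) = x^4 + 2·x^3 + 2·x^2 + 2·x, leaving 1 (coefficients mod 3)
The degree is now < 3, so this is the remainder. Hence a · b ≡ 1 in F_3[x]/(f).

Final answer: a · b ≡ 1 (mod f(x))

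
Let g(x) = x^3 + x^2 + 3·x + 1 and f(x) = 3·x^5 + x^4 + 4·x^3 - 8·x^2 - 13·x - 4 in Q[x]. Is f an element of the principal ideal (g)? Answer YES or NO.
In Q[x] the ideal (g) consists of all multiples of g, so f ∈ (g) iff g | f, i.e. iff the remainder of f on division by g is 0. Divide f by g (g is monic, so eliminate the leading term of the running remainder at each step):
  leading term 3·x^5: subtract (3·x^2)·g(x) = 3·x^5 + 3·x^4 + 9·x^3 + 3·x^2, leaving -2·x^4 - 5·x^3 - 11·x^2 - 13·x - 4
  leading term -2·x^4: subtract (-2·x)·g(x) = -2·x^4 - 2·x^3 - 6·x^2 - 2·x, leaving -3·x^3 - 5·x^2 - 11·x - 4
  leading term -3·x^3: subtract (-3)·g(x) = -3·x^3 - 3·x^2 - 9·x - 3, leaving -2·x^2 - 2·x - 1
The remainder r(x) = -2·x^2 - 2·x - 1 ≠ 0 (and deg r < deg g), so g ∤ f, i.e. f ∉ (g).

Final answer: NO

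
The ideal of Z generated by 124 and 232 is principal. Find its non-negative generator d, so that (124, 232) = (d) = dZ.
(124, 232) = (4); d = 4

In the PID Z, (a, b) is generated by gcd(a, b). Compute gcd(232, 124) with the extended Euclidean algorithm, tracking rows (r, s, t) with s·232 + t·124 = r:
  row A: (232, 1, 0)   [1·232 + 0·124 = 232]
  row B: (124, 0, 1)   [0·232 + 1·124 = 124]
  232 = 1·124 + 108   → row C = row A − 1·row B = (108, 1, −1)   [check: 1·232 − 1·124 = 108]
  124 = 1·108 + 16   → row D = row B − 1·row C = (16, −1, 2)   [check: −1·232 + 2·124 = 16]
  108 = 6·16 + 12   → row E = row C − 6·row D = (12, 7, −13)   [check: 7·232 − 13·124 = 12]
  16 = 1·12 + 4   → row F = row D − 1·row E = (4, −8, 15)   [check: −8·232 + 15·124 = 4]
  12 = 3·4 + 0   → remainder 0, stop. gcd = 4 (last nonzero row F).
So gcd(124, 232) = 4, with Bézout identity −8·232 + 15·124 = 4. Containment (⊇): the Bézout identity exhibits 4 as an element of (124, 232), giving (4) ⊆ (124, 232). Containment (⊆): since 4 | 124 and 4 | 232 (124 = 4·31, 232 = 4·58), every Z-linear combination of 124 and 232 is divisible by 4, so (124, 232) ⊆ (4). Therefore (124, 232) = (4), d = 4.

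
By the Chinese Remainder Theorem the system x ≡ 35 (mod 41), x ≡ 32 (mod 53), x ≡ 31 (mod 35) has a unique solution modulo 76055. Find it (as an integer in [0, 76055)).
x ≡ 27751 (mod 76055); the representative in [0, 76055) is 27751

The moduli 41, 53, 35 are pairwise coprime, so by the CRT there is a unique solution mod 41·53·35 = 76055.
Solve by successive substitution. Start with x ≡ 35 (mod 41).
  Combine with x ≡ 32 (mod 53): write x = 35 + 41·t and require 35 + 41·t ≡ 32 (mod 53), i.e. 41·t ≡ 32 − 35 ≡ 50 (mod 53). Since 41^(−1) ≡ 22 (mod 53), t ≡ 22·50 ≡ 40 (mod 53). So x ≡ 35 + 41·40 = 1675 (mod 2173).
  Combine with x ≡ 31 (mod 35): write x = 1675 + 2173·t and require 1675 + 2173·t ≡ 31 (mod 35), i.e. 2173·t ≡ 31 − 1675 ≡ 1 (mod 35). Since 2173^(−1) ≡ 12 (mod 35) (2173 ≡ 3 (mod 35)), t ≡ 12·1 ≡ 12 (mod 35). So x ≡ 1675 + 2173·12 = 27751 (mod 76055).
Unique solution in [0, 76055): x = 27751.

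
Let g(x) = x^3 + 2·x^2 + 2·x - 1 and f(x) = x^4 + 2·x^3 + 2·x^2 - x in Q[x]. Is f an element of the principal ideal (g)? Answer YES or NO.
YES

In Q[x] the ideal (g) consists of all multiples of g, so f ∈ (g) iff g | f, i.e. iff the remainder of f on division by g is 0. Divide f by g (g is monic, so eliminate the leading term of the running remainder at each step):
  leading term x^4: subtract (x)·g(x) = x^4 + 2·x^3 + 2·x^2 - x, leaving 0
The remainder is 0, so f(x) = g(x) · h(x) with h(x) = x. Hence g | f, i.e. f ∈ (g).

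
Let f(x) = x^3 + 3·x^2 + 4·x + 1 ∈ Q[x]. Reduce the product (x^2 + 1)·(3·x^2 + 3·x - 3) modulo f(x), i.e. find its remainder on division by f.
First multiply in Q[x] without reducing: a · b = 3·x^4 + 3·x^3 + 3·x - 3. Now divide by f(x) = x^3 + 3·x^2 + 4·x + 1, eliminating the leading term at each step:
  leading term 3·x^4: subtract (3·x)·f(x) = 3·x^4 + 9·x^3 + 12·x^2 + 3·x, leaving -6·x^3 - 12·x^2 - 3
  leading term -6·x^3: subtract (-6)·f(x) = -6·x^3 - 18·x^2 - 24·x - 6, leaving 6·x^2 + 24·x + 3
The degree is now < 3, so this is the remainder. Hence a · b ≡ 6·x^2 + 24·x + 3 in Q[x]/(f).

Final answer: a · b ≡ 6·x^2 + 24·x + 3 (mod f(x))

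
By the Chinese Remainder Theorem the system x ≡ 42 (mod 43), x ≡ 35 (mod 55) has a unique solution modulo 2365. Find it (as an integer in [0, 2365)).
The moduli 43, 55 are pairwise coprime, so by the CRT there is a unique solution mod 43·55 = 2365.
Solve by successive substitution. Start with x ≡ 42 (mod 43).
  Combine with x ≡ 35 (mod 55): write x = 42 + 43·t and require 42 + 43·t ≡ 35 (mod 55), i.e. 43·t ≡ 35 − 42 ≡ 48 (mod 55). Since 43^(−1) ≡ 32 (mod 55), t ≡ 32·48 ≡ 51 (mod 55). So x ≡ 42 + 43·51 = 2235 (mod 2365).
Unique solution in [0, 2365): x = 2235.

Final answer: x ≡ 2235 (mod 2365); the representative in [0, 2365) is 2235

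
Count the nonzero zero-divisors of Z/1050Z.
Z/1050Z has 809 nonzero zero-divisors

In Z/1050Z each nonzero element is either a unit (gcd with 1050 is 1) or a zero-divisor (gcd > 1). The number of units is φ(1050): factorise 1050 = 2 · 3 · 5^2 · 7, so φ(1050) = (2 − 1) · (3 − 1) · (5^2 − 5^1) · (7 − 1) = 1 · 2 · 20 · 6 = 240. The nonzero elements number 1050 − 1 = 1049. Hence the nonzero zero-divisors number 1049 − 240 = 809.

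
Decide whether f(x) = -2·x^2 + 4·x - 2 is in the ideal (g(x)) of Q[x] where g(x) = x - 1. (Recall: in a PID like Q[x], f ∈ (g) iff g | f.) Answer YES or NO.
YES

In Q[x] the ideal (g) consists of all multiples of g, so f ∈ (g) iff g | f, i.e. iff the remainder of f on division by g is 0. Divide f by g (g is monic, so eliminate the leading term of the running remainder at each step):
  leading term -2·x^2: subtract (-2·x)·g(x) = -2·x^2 + 2·x, leaving 2·x - 2
  leading term 2·x: subtract (2)·g(x) = 2·x - 2, leaving 0
The remainder is 0, so f(x) = g(x) · h(x) with h(x) = 2 - 2·x. Hence g | f, i.e. f ∈ (g).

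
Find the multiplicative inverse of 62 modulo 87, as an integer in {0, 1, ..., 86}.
62^(−1) ≡ 80 (mod 87)

Apply the extended Euclidean algorithm to (87, 62), tracking rows (r, s, t) with s·87 + t·62 = r. Each division r_prev = q·r_cur + r_new produces the new row as (previous row) − q·(current row):
  row A: (87, 1, 0)   [1·87 + 0·62 = 87]
  row B: (62, 0, 1)   [0·87 + 1·62 = 62]
  87 = 1·62 + 25   → row C = row A − 1·row B = (25, 1, −1)   [check: 1·87 − 1·62 = 25]
  62 = 2·25 + 12   → row D = row B − 2·row C = (12, −2, 3)   [check: −2·87 + 3·62 = 12]
  25 = 2·12 + 1   → row E = row C − 2·row D = (1, 5, −7)   [check: 5·87 − 7·62 = 1]
  12 = 12·1 + 0   → remainder 0, stop. gcd = 1 (last nonzero row E).
The gcd is 1, so 62 is invertible mod 87. The last nonzero row gives 5·87 − 7·62 = 1, so t = −7. So 62^(−1) ≡ −7 ≡ 80 (mod 87). Verify: 62 · 80 = 4960 ≡ 1 (mod 87). ✓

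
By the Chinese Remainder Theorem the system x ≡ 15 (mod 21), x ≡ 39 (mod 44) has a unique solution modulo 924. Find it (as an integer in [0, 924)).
x ≡ 435 (mod 924); the representative in [0, 924) is 435

The moduli 21, 44 are pairwise coprime, so by the CRT there is a unique solution mod 21·44 = 924.
Solve by successive substitution. Start with x ≡ 15 (mod 21).
  Combine with x ≡ 39 (mod 44): write x = 15 + 21·t and require 15 + 21·t ≡ 39 (mod 44), i.e. 21·t ≡ 39 − 15 ≡ 24 (mod 44). Since 21^(−1) ≡ 21 (mod 44), t ≡ 21·24 ≡ 20 (mod 44). So x ≡ 15 + 21·20 = 435 (mod 924).
Unique solution in [0, 924): x = 435.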